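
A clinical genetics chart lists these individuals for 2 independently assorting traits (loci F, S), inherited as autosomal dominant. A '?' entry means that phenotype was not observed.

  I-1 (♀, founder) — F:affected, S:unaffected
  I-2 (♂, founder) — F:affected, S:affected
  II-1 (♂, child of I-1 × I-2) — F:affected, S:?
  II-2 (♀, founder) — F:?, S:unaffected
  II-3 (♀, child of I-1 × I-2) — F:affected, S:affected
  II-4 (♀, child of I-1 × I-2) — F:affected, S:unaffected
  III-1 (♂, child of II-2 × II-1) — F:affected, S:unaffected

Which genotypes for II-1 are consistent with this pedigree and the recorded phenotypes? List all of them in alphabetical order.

II-1 ∈ {FF Ss, FF ss, Ff Ss, Ff ss}

F/I-1 aff ·: Ff|FF
F/I-2 aff ·: Ff|FF
F/II-1 aff I-1×I-2: Ff|FF
F/II-2 ? ·: ff|Ff|FF
F/II-3 aff I-1×I-2: Ff|FF
F/II-4 aff I-1×I-2: Ff|FF
F/III-1 aff II-2×II-1: Ff|FF
⇒ F over [I-1,I-2,II-1,II-2,II-3,II-4,III-1]: 112 consistent
S/I-1 un ·: ss
S/I-2 aff ·: Ss
S/II-1 ? I-1×I-2: ss|Ss
S/II-2 un ·: ss
S/II-3 aff I-1×I-2: Ss
S/II-4 un I-1×I-2: ss
S/III-1 un II-2×II-1: ss
⇒ S over [I-1,I-2,II-1,II-2,II-3,II-4,III-1]: 2 consistent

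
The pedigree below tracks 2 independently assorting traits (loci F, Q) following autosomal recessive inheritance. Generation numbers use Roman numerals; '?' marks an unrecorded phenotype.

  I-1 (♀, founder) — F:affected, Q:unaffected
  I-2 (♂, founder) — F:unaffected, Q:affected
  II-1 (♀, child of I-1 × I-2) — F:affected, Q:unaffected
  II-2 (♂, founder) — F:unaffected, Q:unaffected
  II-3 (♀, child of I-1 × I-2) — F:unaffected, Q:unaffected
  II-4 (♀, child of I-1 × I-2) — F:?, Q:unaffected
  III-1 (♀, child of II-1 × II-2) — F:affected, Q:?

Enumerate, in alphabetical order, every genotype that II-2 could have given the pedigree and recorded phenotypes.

F/I-1 aff ·: ff
F/I-2 un ·: Ff
F/II-1 aff I-1×I-2: ff
F/II-2 un ·: Ff
F/II-3 un I-1×I-2: Ff
F/II-4 ? I-1×I-2: Ff|ff
F/III-1 aff II-1×II-2: ff
⇒ F over [I-1,I-2,II-1,II-2,II-3,II-4,III-1]: 2 consistent
Q/I-1 un ·: QQ|Qq
Q/I-2 aff ·: qq
Q/II-1 un I-1×I-2: Qq
Q/II-2 un ·: QQ|Qq
Q/II-3 un I-1×I-2: Qq
Q/II-4 un I-1×I-2: Qq
Q/III-1 ? II-1×II-2: QQ|Qq|qq
⇒ Q over [I-1,I-2,II-1,II-2,II-3,II-4,III-1]: 10 consistent

II-2 ∈ {Ff QQ, Ff Qq}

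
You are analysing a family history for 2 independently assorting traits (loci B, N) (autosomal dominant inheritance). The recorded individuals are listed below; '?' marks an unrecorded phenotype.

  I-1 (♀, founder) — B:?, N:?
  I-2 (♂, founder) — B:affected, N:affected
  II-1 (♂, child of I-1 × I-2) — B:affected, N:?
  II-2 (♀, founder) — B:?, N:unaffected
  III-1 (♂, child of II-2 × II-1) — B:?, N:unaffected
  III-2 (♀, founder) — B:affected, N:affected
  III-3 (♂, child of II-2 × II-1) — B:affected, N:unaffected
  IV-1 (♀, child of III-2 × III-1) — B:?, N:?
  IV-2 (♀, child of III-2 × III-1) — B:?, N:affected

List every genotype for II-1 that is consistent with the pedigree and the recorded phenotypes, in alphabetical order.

II-1 ∈ {BB Nn, BB nn, Bb Nn, Bb nn}

B/I-1 ? ·: bb|Bb|BB
B/I-2 aff ·: Bb|BB
B/II-1 aff I-1×I-2: Bb|BB
B/II-2 ? ·: bb|Bb|BB
B/III-1 ? II-2×II-1: bb|Bb|BB
B/III-2 aff ·: Bb|BB
B/III-3 aff II-2×II-1: Bb|BB
B/IV-1 ? III-2×III-1: bb|Bb|BB
B/IV-2 ? III-2×III-1: bb|Bb|BB
⇒ B over [I-1,I-2,II-1,II-2,III-1,III-2,III-3,IV-1,IV-2]: 716 consistent
N/I-1 ? ·: nn|Nn|NN
N/I-2 aff ·: Nn|NN
N/II-1 ? I-1×I-2: nn|Nn
N/II-2 un ·: nn
N/III-1 un II-2×II-1: nn
N/III-2 aff ·: Nn|NN
N/III-3 un II-2×II-1: nn
N/IV-1 ? III-2×III-1: nn|Nn
N/IV-2 aff III-2×III-1: Nn
⇒ N over [I-1,I-2,II-1,II-2,III-1,III-2,III-3,IV-1,IV-2]: 21 consistent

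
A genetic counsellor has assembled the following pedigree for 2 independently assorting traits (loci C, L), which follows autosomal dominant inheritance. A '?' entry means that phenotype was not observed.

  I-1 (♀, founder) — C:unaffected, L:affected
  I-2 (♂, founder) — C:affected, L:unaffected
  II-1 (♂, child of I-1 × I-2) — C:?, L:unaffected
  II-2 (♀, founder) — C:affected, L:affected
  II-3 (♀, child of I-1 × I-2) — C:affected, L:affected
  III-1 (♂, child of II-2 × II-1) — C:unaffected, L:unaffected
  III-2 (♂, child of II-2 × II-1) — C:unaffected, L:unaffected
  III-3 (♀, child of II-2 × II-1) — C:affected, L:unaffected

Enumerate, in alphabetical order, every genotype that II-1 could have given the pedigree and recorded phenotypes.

II-1 ∈ {Cc ll, cc ll}

C/I-1 un ·: cc
C/I-2 aff ·: Cc|CC
C/II-1 ? I-1×I-2: cc|Cc
C/II-2 aff ·: Cc
C/II-3 aff I-1×I-2: Cc
C/III-1 un II-2×II-1: cc
C/III-2 un II-2×II-1: cc
C/III-3 aff II-2×II-1: Cc|CC
⇒ C over [I-1,I-2,II-1,II-2,II-3,III-1,III-2,III-3]: 5 consistent
L/I-1 aff ·: Ll
L/I-2 un ·: ll
L/II-1 un I-1×I-2: ll
L/II-2 aff ·: Ll
L/II-3 aff I-1×I-2: Ll
L/III-1 un II-2×II-1: ll
L/III-2 un II-2×II-1: ll
L/III-3 un II-2×II-1: ll
⇒ L over [I-1,I-2,II-1,II-2,II-3,III-1,III-2,III-3]: 1 consistent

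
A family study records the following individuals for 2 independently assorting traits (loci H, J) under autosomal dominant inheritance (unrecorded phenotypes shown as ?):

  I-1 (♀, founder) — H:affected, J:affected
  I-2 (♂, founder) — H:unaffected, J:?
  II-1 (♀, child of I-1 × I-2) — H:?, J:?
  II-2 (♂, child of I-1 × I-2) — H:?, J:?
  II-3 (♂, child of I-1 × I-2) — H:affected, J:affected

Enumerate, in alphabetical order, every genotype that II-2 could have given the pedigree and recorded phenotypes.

H/I-1 aff ·: Hh|HH
H/I-2 un ·: hh
H/II-1 ? I-1×I-2: hh|Hh
H/II-2 ? I-1×I-2: hh|Hh
H/II-3 aff I-1×I-2: Hh
⇒ H over [I-1,I-2,II-1,II-2,II-3]: 5 consistent
J/I-1 aff ·: Jj|JJ
J/I-2 ? ·: jj|Jj|JJ
J/II-1 ? I-1×I-2: jj|Jj|JJ
J/II-2 ? I-1×I-2: jj|Jj|JJ
J/II-3 aff I-1×I-2: Jj|JJ
⇒ J over [I-1,I-2,II-1,II-2,II-3]: 40 consistent

II-2 ∈ {Hh JJ, Hh Jj, Hh jj, hh JJ, hh Jj, hh jj}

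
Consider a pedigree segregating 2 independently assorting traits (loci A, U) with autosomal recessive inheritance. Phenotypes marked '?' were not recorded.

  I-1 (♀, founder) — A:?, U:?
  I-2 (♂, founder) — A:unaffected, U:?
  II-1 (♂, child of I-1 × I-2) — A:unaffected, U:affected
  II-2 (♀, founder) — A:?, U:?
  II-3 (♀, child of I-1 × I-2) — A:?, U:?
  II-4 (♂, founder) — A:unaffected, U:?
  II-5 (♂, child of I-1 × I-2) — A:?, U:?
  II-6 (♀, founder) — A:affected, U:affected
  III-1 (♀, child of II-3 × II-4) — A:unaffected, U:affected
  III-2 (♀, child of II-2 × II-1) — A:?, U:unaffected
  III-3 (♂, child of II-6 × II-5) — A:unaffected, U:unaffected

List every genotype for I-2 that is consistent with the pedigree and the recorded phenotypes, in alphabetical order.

A/I-1 ? ·: AA|Aa|aa
A/I-2 un ·: AA|Aa
A/II-1 un I-1×I-2: AA|Aa
A/II-2 ? ·: AA|Aa|aa
A/II-3 ? I-1×I-2: AA|Aa|aa
A/II-4 un ·: AA|Aa
A/II-5 ? I-1×I-2: AA|Aa
A/II-6 aff ·: aa
A/III-1 un II-3×II-4: AA|Aa
A/III-2 ? II-2×II-1: AA|Aa|aa
A/III-3 un II-6×II-5: Aa
⇒ A over [I-1,I-2,II-1,II-2,II-3,II-4,II-5,II-6,III-1,III-2,III-3]: 588 consistent
U/I-1 ? ·: Uu|uu
U/I-2 ? ·: Uu|uu
U/II-1 aff I-1×I-2: uu
U/II-2 ? ·: UU|Uu
U/II-3 ? I-1×I-2: Uu|uu
U/II-4 ? ·: Uu|uu
U/II-5 ? I-1×I-2: UU|Uu
U/II-6 aff ·: uu
U/III-1 aff II-3×II-4: uu
U/III-2 un II-2×II-1: Uu
U/III-3 un II-6×II-5: Uu
⇒ U over [I-1,I-2,II-1,II-2,II-3,II-4,II-5,II-6,III-1,III-2,III-3]: 32 consistent

I-2 ∈ {AA Uu, AA uu, Aa Uu, Aa uu}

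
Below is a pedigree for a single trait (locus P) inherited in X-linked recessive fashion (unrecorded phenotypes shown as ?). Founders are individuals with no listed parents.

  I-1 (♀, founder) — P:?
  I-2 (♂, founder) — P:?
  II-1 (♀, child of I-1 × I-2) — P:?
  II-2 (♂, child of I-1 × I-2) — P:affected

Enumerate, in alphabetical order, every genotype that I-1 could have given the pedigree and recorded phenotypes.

P/I-1 ? ·: X^PX^p|X^pX^p
P/I-2 ? ·: X^PY|X^pY
P/II-1 ? I-1×I-2: X^PX^P|X^PX^p|X^pX^p
P/II-2 aff I-1×I-2: X^pY
⇒ P over [I-1,I-2,II-1,II-2]: 6 consistent

I-1 ∈ {X^PX^p, X^pX^p}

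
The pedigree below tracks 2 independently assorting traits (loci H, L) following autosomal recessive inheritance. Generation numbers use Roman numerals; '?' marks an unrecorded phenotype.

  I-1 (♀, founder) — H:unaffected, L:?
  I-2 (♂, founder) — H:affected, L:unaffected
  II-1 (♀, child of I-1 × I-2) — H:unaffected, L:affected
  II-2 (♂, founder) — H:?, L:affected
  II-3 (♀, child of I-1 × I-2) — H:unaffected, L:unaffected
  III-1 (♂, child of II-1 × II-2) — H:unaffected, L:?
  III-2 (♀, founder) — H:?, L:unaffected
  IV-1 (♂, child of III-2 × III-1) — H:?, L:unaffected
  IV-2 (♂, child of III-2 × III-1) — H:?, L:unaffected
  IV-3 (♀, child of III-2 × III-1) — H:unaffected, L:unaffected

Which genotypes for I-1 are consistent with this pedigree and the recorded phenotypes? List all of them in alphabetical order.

I-1 ∈ {HH Ll, HH ll, Hh Ll, Hh ll}

H/I-1 un ·: HH|Hh
H/I-2 aff ·: hh
H/II-1 un I-1×I-2: Hh
H/II-2 ? ·: HH|Hh|hh
H/II-3 un I-1×I-2: Hh
H/III-1 un II-1×II-2: HH|Hh
H/III-2 ? ·: HH|Hh|hh
H/IV-1 ? III-2×III-1: HH|Hh|hh
H/IV-2 ? III-2×III-1: HH|Hh|hh
H/IV-3 un III-2×III-1: HH|Hh
⇒ H over [I-1,I-2,II-1,II-2,II-3,III-1,III-2,IV-1,IV-2,IV-3]: 220 consistent
L/I-1 ? ·: Ll|ll
L/I-2 un ·: Ll
L/II-1 aff I-1×I-2: ll
L/II-2 aff ·: ll
L/II-3 un I-1×I-2: LL|Ll
L/III-1 ? II-1×II-2: ll
L/III-2 un ·: LL|Ll
L/IV-1 un III-2×III-1: Ll
L/IV-2 un III-2×III-1: Ll
L/IV-3 un III-2×III-1: Ll
⇒ L over [I-1,I-2,II-1,II-2,II-3,III-1,III-2,IV-1,IV-2,IV-3]: 6 consistent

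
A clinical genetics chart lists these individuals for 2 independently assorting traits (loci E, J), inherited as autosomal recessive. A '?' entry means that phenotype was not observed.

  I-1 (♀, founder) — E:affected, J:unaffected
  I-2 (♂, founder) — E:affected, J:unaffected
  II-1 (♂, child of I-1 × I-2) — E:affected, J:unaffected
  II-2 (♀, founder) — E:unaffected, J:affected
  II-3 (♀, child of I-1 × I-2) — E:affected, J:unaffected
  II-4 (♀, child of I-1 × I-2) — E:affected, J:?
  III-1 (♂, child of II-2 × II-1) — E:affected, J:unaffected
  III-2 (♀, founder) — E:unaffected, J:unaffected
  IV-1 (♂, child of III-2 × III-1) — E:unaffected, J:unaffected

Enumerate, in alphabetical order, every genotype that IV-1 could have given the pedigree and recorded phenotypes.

IV-1 ∈ {Ee JJ, Ee Jj}

E/I-1 aff ·: ee
E/I-2 aff ·: ee
E/II-1 aff I-1×I-2: ee
E/II-2 un ·: Ee
E/II-3 aff I-1×I-2: ee
E/II-4 aff I-1×I-2: ee
E/III-1 aff II-2×II-1: ee
E/III-2 un ·: EE|Ee
E/IV-1 un III-2×III-1: Ee
⇒ E over [I-1,I-2,II-1,II-2,II-3,II-4,III-1,III-2,IV-1]: 2 consistent
J/I-1 un ·: JJ|Jj
J/I-2 un ·: JJ|Jj
J/II-1 un I-1×I-2: JJ|Jj
J/II-2 aff ·: jj
J/II-3 un I-1×I-2: JJ|Jj
J/II-4 ? I-1×I-2: JJ|Jj|jj
J/III-1 un II-2×II-1: Jj
J/III-2 un ·: JJ|Jj
J/IV-1 un III-2×III-1: JJ|Jj
⇒ J over [I-1,I-2,II-1,II-2,II-3,II-4,III-1,III-2,IV-1]: 116 consistent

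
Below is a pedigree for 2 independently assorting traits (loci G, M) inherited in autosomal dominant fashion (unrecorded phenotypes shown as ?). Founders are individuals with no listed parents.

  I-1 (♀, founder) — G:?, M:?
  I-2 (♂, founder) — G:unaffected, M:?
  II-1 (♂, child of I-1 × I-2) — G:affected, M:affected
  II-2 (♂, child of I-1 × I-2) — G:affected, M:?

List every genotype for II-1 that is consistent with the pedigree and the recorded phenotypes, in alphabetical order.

G/I-1 ? ·: Gg|GG
G/I-2 un ·: gg
G/II-1 aff I-1×I-2: Gg
G/II-2 aff I-1×I-2: Gg
⇒ G over [I-1,I-2,II-1,II-2]: 2 consistent
M/I-1 ? ·: mm|Mm|MM
M/I-2 ? ·: mm|Mm|MM
M/II-1 aff I-1×I-2: Mm|MM
M/II-2 ? I-1×I-2: mm|Mm|MM
⇒ M over [I-1,I-2,II-1,II-2]: 21 consistent

II-1 ∈ {Gg MM, Gg Mm}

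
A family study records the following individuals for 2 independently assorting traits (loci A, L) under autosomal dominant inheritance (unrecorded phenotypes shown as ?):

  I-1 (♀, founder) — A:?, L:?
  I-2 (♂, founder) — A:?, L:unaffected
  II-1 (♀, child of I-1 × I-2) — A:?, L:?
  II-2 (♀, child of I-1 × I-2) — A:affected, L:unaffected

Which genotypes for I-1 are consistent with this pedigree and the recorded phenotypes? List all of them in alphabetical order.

A/I-1 ? ·: aa|Aa|AA
A/I-2 ? ·: aa|Aa|AA
A/II-1 ? I-1×I-2: aa|Aa|AA
A/II-2 aff I-1×I-2: Aa|AA
⇒ A over [I-1,I-2,II-1,II-2]: 21 consistent
L/I-1 ? ·: ll|Ll
L/I-2 un ·: ll
L/II-1 ? I-1×I-2: ll|Ll
L/II-2 un I-1×I-2: ll
⇒ L over [I-1,I-2,II-1,II-2]: 3 consistent

I-1 ∈ {AA Ll, AA ll, Aa Ll, Aa ll, aa Ll, aa ll}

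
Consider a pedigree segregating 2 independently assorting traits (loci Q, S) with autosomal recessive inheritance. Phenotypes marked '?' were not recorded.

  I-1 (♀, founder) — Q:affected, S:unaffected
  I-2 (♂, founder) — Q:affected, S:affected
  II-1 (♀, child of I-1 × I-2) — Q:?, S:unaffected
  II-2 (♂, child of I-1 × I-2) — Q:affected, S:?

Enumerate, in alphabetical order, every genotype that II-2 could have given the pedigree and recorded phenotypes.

II-2 ∈ {qq Ss, qq ss}

Q/I-1 aff ·: qq
Q/I-2 aff ·: qq
Q/II-1 ? I-1×I-2: qq
Q/II-2 aff I-1×I-2: qq
⇒ Q over [I-1,I-2,II-1,II-2]: 1 consistent
S/I-1 un ·: SS|Ss
S/I-2 aff ·: ss
S/II-1 un I-1×I-2: Ss
S/II-2 ? I-1×I-2: Ss|ss
⇒ S over [I-1,I-2,II-1,II-2]: 3 consistent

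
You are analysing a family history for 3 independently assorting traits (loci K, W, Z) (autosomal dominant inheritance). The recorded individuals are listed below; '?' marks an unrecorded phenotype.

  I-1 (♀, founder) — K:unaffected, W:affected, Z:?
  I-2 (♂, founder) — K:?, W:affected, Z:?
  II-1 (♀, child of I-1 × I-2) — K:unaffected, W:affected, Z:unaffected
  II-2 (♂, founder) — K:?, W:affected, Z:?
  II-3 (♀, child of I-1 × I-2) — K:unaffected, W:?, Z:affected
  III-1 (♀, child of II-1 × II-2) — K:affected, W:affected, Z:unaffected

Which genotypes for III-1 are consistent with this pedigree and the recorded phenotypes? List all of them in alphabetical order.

K/I-1 un ·: kk
K/I-2 ? ·: kk|Kk
K/II-1 un I-1×I-2: kk
K/II-2 ? ·: Kk|KK
K/II-3 un I-1×I-2: kk
K/III-1 aff II-1×II-2: Kk
⇒ K over [I-1,I-2,II-1,II-2,II-3,III-1]: 4 consistent
W/I-1 aff ·: Ww|WW
W/I-2 aff ·: Ww|WW
W/II-1 aff I-1×I-2: Ww|WW
W/II-2 aff ·: Ww|WW
W/II-3 ? I-1×I-2: ww|Ww|WW
W/III-1 aff II-1×II-2: Ww|WW
⇒ W over [I-1,I-2,II-1,II-2,II-3,III-1]: 52 consistent
Z/I-1 ? ·: zz|Zz
Z/I-2 ? ·: zz|Zz
Z/II-1 un I-1×I-2: zz
Z/II-2 ? ·: zz|Zz
Z/II-3 aff I-1×I-2: Zz|ZZ
Z/III-1 un II-1×II-2: zz
⇒ Z over [I-1,I-2,II-1,II-2,II-3,III-1]: 8 consistent

III-1 ∈ {Kk WW zz, Kk Ww zz}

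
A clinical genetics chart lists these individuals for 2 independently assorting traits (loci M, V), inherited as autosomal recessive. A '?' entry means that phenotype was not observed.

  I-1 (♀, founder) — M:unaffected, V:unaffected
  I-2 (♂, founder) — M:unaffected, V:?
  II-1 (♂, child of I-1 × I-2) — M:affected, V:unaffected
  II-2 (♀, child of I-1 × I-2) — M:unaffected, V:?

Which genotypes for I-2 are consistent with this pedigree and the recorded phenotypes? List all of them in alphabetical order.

M/I-1 un ·: Mm
M/I-2 un ·: Mm
M/II-1 aff I-1×I-2: mm
M/II-2 un I-1×I-2: MM|Mm
⇒ M over [I-1,I-2,II-1,II-2]: 2 consistent
V/I-1 un ·: VV|Vv
V/I-2 ? ·: VV|Vv|vv
V/II-1 un I-1×I-2: VV|Vv
V/II-2 ? I-1×I-2: VV|Vv|vv
⇒ V over [I-1,I-2,II-1,II-2]: 18 consistent

I-2 ∈ {Mm VV, Mm Vv, Mm vv}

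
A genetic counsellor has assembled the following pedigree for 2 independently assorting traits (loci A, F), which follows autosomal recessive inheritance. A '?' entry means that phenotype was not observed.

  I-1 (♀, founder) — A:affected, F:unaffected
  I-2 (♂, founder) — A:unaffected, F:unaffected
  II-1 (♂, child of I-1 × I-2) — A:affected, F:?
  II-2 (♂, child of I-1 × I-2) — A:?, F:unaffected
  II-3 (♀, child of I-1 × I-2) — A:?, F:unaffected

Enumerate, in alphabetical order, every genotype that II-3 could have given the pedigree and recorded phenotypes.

A/I-1 aff ·: aa
A/I-2 un ·: Aa
A/II-1 aff I-1×I-2: aa
A/II-2 ? I-1×I-2: Aa|aa
A/II-3 ? I-1×I-2: Aa|aa
⇒ A over [I-1,I-2,II-1,II-2,II-3]: 4 consistent
F/I-1 un ·: FF|Ff
F/I-2 un ·: FF|Ff
F/II-1 ? I-1×I-2: FF|Ff|ff
F/II-2 un I-1×I-2: FF|Ff
F/II-3 un I-1×I-2: FF|Ff
⇒ F over [I-1,I-2,II-1,II-2,II-3]: 29 consistent

II-3 ∈ {Aa FF, Aa Ff, aa FF, aa Ff}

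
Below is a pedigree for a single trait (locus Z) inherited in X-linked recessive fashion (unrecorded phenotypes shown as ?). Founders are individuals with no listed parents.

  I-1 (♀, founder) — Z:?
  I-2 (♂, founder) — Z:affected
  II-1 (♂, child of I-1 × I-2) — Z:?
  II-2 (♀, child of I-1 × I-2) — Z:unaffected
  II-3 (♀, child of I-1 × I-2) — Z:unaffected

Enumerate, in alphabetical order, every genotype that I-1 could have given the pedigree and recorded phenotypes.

Z/I-1 ? ·: X^ZX^Z|X^ZX^z
Z/I-2 aff ·: X^zY
Z/II-1 ? I-1×I-2: X^ZY|X^zY
Z/II-2 un I-1×I-2: X^ZX^z
Z/II-3 un I-1×I-2: X^ZX^z
⇒ Z over [I-1,I-2,II-1,II-2,II-3]: 3 consistent

I-1 ∈ {X^ZX^Z, X^ZX^z}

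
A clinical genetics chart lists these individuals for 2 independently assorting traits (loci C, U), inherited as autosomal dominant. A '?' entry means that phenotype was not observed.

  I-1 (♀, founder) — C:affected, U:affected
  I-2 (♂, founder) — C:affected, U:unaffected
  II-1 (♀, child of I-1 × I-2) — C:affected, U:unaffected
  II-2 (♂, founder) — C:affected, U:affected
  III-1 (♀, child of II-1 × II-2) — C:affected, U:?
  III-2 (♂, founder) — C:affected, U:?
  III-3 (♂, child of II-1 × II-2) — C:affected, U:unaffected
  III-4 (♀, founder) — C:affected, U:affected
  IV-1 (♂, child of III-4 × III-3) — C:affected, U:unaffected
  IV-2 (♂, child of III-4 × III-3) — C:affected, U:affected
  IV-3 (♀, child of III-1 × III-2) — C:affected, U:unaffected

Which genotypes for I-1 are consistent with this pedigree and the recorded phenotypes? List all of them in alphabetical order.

C/I-1 aff ·: Cc|CC
C/I-2 aff ·: Cc|CC
C/II-1 aff I-1×I-2: Cc|CC
C/II-2 aff ·: Cc|CC
C/III-1 aff II-1×II-2: Cc|CC
C/III-2 aff ·: Cc|CC
C/III-3 aff II-1×II-2: Cc|CC
C/III-4 aff ·: Cc|CC
C/IV-1 aff III-4×III-3: Cc|CC
C/IV-2 aff III-4×III-3: Cc|CC
C/IV-3 aff III-1×III-2: Cc|CC
⇒ C over [I-1,I-2,II-1,II-2,III-1,III-2,III-3,III-4,IV-1,IV-2,IV-3]: 970 consistent
U/I-1 aff ·: Uu
U/I-2 un ·: uu
U/II-1 un I-1×I-2: uu
U/II-2 aff ·: Uu
U/III-1 ? II-1×II-2: uu|Uu
U/III-2 ? ·: uu|Uu
U/III-3 un II-1×II-2: uu
U/III-4 aff ·: Uu
U/IV-1 un III-4×III-3: uu
U/IV-2 aff III-4×III-3: Uu
U/IV-3 un III-1×III-2: uu
⇒ U over [I-1,I-2,II-1,II-2,III-1,III-2,III-3,III-4,IV-1,IV-2,IV-3]: 4 consistent

I-1 ∈ {CC Uu, Cc Uu}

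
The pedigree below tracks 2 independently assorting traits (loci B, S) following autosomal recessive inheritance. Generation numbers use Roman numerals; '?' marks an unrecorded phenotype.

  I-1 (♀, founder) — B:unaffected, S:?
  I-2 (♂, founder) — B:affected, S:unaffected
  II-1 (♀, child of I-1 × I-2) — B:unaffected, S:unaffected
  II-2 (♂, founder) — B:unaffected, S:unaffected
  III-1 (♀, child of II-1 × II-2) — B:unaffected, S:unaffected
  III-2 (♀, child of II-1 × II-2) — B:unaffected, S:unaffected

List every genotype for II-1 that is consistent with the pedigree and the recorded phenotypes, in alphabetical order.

II-1 ∈ {Bb SS, Bb Ss}

B/I-1 un ·: BB|Bb
B/I-2 aff ·: bb
B/II-1 un I-1×I-2: Bb
B/II-2 un ·: BB|Bb
B/III-1 un II-1×II-2: BB|Bb
B/III-2 un II-1×II-2: BB|Bb
⇒ B over [I-1,I-2,II-1,II-2,III-1,III-2]: 16 consistent
S/I-1 ? ·: SS|Ss|ss
S/I-2 un ·: SS|Ss
S/II-1 un I-1×I-2: SS|Ss
S/II-2 un ·: SS|Ss
S/III-1 un II-1×II-2: SS|Ss
S/III-2 un II-1×II-2: SS|Ss
⇒ S over [I-1,I-2,II-1,II-2,III-1,III-2]: 60 consistent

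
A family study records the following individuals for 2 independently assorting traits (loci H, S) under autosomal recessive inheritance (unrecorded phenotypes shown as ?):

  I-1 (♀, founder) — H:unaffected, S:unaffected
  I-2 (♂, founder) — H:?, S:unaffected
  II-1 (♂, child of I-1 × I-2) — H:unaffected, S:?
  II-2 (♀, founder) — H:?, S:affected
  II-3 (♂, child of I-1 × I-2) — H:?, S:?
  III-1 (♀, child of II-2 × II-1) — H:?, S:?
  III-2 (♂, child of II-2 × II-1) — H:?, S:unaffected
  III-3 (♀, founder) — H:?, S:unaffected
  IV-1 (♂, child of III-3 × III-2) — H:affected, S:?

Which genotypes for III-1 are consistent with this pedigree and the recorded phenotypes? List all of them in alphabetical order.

III-1 ∈ {HH Ss, HH ss, Hh Ss, Hh ss, hh Ss, hh ss}

H/I-1 un ·: HH|Hh
H/I-2 ? ·: HH|Hh|hh
H/II-1 un I-1×I-2: HH|Hh
H/II-2 ? ·: HH|Hh|hh
H/II-3 ? I-1×I-2: HH|Hh|hh
H/III-1 ? II-2×II-1: HH|Hh|hh
H/III-2 ? II-2×II-1: Hh|hh
H/III-3 ? ·: Hh|hh
H/IV-1 aff III-3×III-2: hh
⇒ H over [I-1,I-2,II-1,II-2,II-3,III-1,III-2,III-3,IV-1]: 288 consistent
S/I-1 un ·: SS|Ss
S/I-2 un ·: SS|Ss
S/II-1 ? I-1×I-2: SS|Ss
S/II-2 aff ·: ss
S/II-3 ? I-1×I-2: SS|Ss|ss
S/III-1 ? II-2×II-1: Ss|ss
S/III-2 un II-2×II-1: Ss
S/III-3 un ·: SS|Ss
S/IV-1 ? III-3×III-2: SS|Ss|ss
⇒ S over [I-1,I-2,II-1,II-2,II-3,III-1,III-2,III-3,IV-1]: 110 consistent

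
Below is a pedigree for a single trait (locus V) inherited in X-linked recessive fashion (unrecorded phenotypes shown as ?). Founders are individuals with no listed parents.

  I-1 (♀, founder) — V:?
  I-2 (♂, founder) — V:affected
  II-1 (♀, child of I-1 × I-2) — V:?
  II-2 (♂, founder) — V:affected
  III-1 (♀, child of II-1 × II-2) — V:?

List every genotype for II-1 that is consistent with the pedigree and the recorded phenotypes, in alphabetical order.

II-1 ∈ {X^VX^v, X^vX^v}

V/I-1 ? ·: X^VX^V|X^VX^v|X^vX^v
V/I-2 aff ·: X^vY
V/II-1 ? I-1×I-2: X^VX^v|X^vX^v
V/II-2 aff ·: X^vY
V/III-1 ? II-1×II-2: X^VX^v|X^vX^v
⇒ V over [I-1,I-2,II-1,II-2,III-1]: 6 consistent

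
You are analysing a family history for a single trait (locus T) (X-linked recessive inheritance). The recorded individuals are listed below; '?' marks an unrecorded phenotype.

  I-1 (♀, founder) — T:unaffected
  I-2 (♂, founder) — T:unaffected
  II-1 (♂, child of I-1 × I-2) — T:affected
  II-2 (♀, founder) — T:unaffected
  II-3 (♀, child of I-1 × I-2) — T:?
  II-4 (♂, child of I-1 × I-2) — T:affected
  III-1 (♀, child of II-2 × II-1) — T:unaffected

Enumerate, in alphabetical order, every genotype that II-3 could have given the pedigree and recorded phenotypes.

T/I-1 un ·: X^TX^t
T/I-2 un ·: X^TY
T/II-1 aff I-1×I-2: X^tY
T/II-2 un ·: X^TX^T|X^TX^t
T/II-3 ? I-1×I-2: X^TX^T|X^TX^t
T/II-4 aff I-1×I-2: X^tY
T/III-1 un II-2×II-1: X^TX^t
⇒ T over [I-1,I-2,II-1,II-2,II-3,II-4,III-1]: 4 consistent

II-3 ∈ {X^TX^T, X^TX^t}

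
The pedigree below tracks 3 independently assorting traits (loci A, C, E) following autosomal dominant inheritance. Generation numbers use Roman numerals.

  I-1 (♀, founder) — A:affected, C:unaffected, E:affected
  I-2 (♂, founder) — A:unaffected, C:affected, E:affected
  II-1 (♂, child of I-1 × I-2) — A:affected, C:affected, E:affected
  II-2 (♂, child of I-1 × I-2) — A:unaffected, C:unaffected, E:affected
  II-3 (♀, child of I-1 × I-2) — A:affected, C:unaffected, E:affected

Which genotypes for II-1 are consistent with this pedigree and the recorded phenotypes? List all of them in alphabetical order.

II-1 ∈ {Aa Cc EE, Aa Cc Ee}

A/I-1 aff ·: Aa
A/I-2 un ·: aa
A/II-1 aff I-1×I-2: Aa
A/II-2 un I-1×I-2: aa
A/II-3 aff I-1×I-2: Aa
⇒ A over [I-1,I-2,II-1,II-2,II-3]: 1 consistent
C/I-1 un ·: cc
C/I-2 aff ·: Cc
C/II-1 aff I-1×I-2: Cc
C/II-2 un I-1×I-2: cc
C/II-3 un I-1×I-2: cc
⇒ C over [I-1,I-2,II-1,II-2,II-3]: 1 consistent
E/I-1 aff ·: Ee|EE
E/I-2 aff ·: Ee|EE
E/II-1 aff I-1×I-2: Ee|EE
E/II-2 aff I-1×I-2: Ee|EE
E/II-3 aff I-1×I-2: Ee|EE
⇒ E over [I-1,I-2,II-1,II-2,II-3]: 25 consistent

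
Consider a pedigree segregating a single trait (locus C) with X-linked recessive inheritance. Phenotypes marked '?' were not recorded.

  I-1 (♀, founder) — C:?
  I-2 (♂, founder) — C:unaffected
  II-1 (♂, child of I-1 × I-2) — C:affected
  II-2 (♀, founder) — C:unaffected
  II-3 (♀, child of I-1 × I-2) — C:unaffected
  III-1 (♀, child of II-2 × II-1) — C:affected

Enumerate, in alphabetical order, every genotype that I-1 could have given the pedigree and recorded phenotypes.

I-1 ∈ {X^CX^c, X^cX^c}

C/I-1 ? ·: X^CX^c|X^cX^c
C/I-2 un ·: X^CY
C/II-1 aff I-1×I-2: X^cY
C/II-2 un ·: X^CX^c
C/II-3 un I-1×I-2: X^CX^C|X^CX^c
C/III-1 aff II-2×II-1: X^cX^c
⇒ C over [I-1,I-2,II-1,II-2,II-3,III-1]: 3 consistent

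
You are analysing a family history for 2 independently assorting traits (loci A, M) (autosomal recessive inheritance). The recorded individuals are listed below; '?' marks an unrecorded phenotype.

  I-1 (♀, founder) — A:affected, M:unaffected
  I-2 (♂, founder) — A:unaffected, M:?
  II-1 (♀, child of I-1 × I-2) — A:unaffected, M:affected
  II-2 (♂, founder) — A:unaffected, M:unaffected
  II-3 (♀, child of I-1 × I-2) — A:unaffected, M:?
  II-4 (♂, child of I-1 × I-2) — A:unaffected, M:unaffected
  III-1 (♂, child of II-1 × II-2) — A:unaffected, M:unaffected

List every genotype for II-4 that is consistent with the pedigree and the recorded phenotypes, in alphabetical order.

A/I-1 aff ·: aa
A/I-2 un ·: AA|Aa
A/II-1 un I-1×I-2: Aa
A/II-2 un ·: AA|Aa
A/II-3 un I-1×I-2: Aa
A/II-4 un I-1×I-2: Aa
A/III-1 un II-1×II-2: AA|Aa
⇒ A over [I-1,I-2,II-1,II-2,II-3,II-4,III-1]: 8 consistent
M/I-1 un ·: Mm
M/I-2 ? ·: Mm|mm
M/II-1 aff I-1×I-2: mm
M/II-2 un ·: MM|Mm
M/II-3 ? I-1×I-2: MM|Mm|mm
M/II-4 un I-1×I-2: MM|Mm
M/III-1 un II-1×II-2: Mm
⇒ M over [I-1,I-2,II-1,II-2,II-3,II-4,III-1]: 16 consistent

II-4 ∈ {Aa MM, Aa Mm}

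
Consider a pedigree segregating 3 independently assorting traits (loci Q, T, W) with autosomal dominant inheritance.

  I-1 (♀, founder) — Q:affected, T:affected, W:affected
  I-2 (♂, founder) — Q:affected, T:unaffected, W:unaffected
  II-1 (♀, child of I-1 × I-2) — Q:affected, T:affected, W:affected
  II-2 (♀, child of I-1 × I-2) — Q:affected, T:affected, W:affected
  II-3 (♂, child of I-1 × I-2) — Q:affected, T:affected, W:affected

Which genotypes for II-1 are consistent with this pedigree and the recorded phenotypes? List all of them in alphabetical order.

Q/I-1 aff ·: Qq|QQ
Q/I-2 aff ·: Qq|QQ
Q/II-1 aff I-1×I-2: Qq|QQ
Q/II-2 aff I-1×I-2: Qq|QQ
Q/II-3 aff I-1×I-2: Qq|QQ
⇒ Q over [I-1,I-2,II-1,II-2,II-3]: 25 consistent
T/I-1 aff ·: Tt|TT
T/I-2 un ·: tt
T/II-1 aff I-1×I-2: Tt
T/II-2 aff I-1×I-2: Tt
T/II-3 aff I-1×I-2: Tt
⇒ T over [I-1,I-2,II-1,II-2,II-3]: 2 consistent
W/I-1 aff ·: Ww|WW
W/I-2 un ·: ww
W/II-1 aff I-1×I-2: Ww
W/II-2 aff I-1×I-2: Ww
W/II-3 aff I-1×I-2: Ww
⇒ W over [I-1,I-2,II-1,II-2,II-3]: 2 consistent

II-1 ∈ {QQ Tt Ww, Qq Tt Ww}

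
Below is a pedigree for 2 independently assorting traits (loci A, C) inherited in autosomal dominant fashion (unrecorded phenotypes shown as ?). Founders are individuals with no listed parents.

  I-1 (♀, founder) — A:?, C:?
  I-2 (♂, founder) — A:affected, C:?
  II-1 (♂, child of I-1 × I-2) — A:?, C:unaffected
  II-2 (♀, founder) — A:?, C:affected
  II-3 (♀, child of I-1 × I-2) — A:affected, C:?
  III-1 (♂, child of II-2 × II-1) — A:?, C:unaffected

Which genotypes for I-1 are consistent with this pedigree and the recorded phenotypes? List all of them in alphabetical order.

A/I-1 ? ·: aa|Aa|AA
A/I-2 aff ·: Aa|AA
A/II-1 ? I-1×I-2: aa|Aa|AA
A/II-2 ? ·: aa|Aa|AA
A/II-3 aff I-1×I-2: Aa|AA
A/III-1 ? II-2×II-1: aa|Aa|AA
⇒ A over [I-1,I-2,II-1,II-2,II-3,III-1]: 96 consistent
C/I-1 ? ·: cc|Cc
C/I-2 ? ·: cc|Cc
C/II-1 un I-1×I-2: cc
C/II-2 aff ·: Cc
C/II-3 ? I-1×I-2: cc|Cc|CC
C/III-1 un II-2×II-1: cc
⇒ C over [I-1,I-2,II-1,II-2,II-3,III-1]: 8 consistent

I-1 ∈ {AA Cc, AA cc, Aa Cc, Aa cc, aa Cc, aa cc}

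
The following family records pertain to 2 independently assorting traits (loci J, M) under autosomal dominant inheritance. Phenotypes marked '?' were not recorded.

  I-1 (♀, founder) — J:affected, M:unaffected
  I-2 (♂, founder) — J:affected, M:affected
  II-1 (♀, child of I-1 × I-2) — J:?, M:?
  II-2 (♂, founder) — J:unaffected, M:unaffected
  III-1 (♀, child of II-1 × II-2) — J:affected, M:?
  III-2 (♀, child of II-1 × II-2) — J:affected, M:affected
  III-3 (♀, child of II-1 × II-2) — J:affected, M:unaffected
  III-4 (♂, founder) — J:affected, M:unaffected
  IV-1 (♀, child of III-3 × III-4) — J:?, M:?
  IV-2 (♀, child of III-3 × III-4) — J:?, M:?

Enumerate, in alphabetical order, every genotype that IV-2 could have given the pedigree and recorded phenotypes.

IV-2 ∈ {JJ mm, Jj mm, jj mm}

J/I-1 aff ·: Jj|JJ
J/I-2 aff ·: Jj|JJ
J/II-1 ? I-1×I-2: Jj|JJ
J/II-2 un ·: jj
J/III-1 aff II-1×II-2: Jj
J/III-2 aff II-1×II-2: Jj
J/III-3 aff II-1×II-2: Jj
J/III-4 aff ·: Jj|JJ
J/IV-1 ? III-3×III-4: jj|Jj|JJ
J/IV-2 ? III-3×III-4: jj|Jj|JJ
⇒ J over [I-1,I-2,II-1,II-2,III-1,III-2,III-3,III-4,IV-1,IV-2]: 91 consistent
M/I-1 un ·: mm
M/I-2 aff ·: Mm|MM
M/II-1 ? I-1×I-2: Mm
M/II-2 un ·: mm
M/III-1 ? II-1×II-2: mm|Mm
M/III-2 aff II-1×II-2: Mm
M/III-3 un II-1×II-2: mm
M/III-4 un ·: mm
M/IV-1 ? III-3×III-4: mm
M/IV-2 ? III-3×III-4: mm
⇒ M over [I-1,I-2,II-1,II-2,III-1,III-2,III-3,III-4,IV-1,IV-2]: 4 consistent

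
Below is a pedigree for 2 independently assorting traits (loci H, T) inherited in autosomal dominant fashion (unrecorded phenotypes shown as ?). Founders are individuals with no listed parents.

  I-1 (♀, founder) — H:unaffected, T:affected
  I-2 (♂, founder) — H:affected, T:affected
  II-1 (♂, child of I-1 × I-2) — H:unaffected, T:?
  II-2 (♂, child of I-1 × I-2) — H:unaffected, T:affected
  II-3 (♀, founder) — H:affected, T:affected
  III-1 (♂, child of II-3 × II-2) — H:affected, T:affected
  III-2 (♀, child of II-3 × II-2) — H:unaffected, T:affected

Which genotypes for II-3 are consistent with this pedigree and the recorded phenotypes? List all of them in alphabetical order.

H/I-1 un ·: hh
H/I-2 aff ·: Hh
H/II-1 un I-1×I-2: hh
H/II-2 un I-1×I-2: hh
H/II-3 aff ·: Hh
H/III-1 aff II-3×II-2: Hh
H/III-2 un II-3×II-2: hh
⇒ H over [I-1,I-2,II-1,II-2,II-3,III-1,III-2]: 1 consistent
T/I-1 aff ·: Tt|TT
T/I-2 aff ·: Tt|TT
T/II-1 ? I-1×I-2: tt|Tt|TT
T/II-2 aff I-1×I-2: Tt|TT
T/II-3 aff ·: Tt|TT
T/III-1 aff II-3×II-2: Tt|TT
T/III-2 aff II-3×II-2: Tt|TT
⇒ T over [I-1,I-2,II-1,II-2,II-3,III-1,III-2]: 96 consistent

II-3 ∈ {Hh TT, Hh Tt}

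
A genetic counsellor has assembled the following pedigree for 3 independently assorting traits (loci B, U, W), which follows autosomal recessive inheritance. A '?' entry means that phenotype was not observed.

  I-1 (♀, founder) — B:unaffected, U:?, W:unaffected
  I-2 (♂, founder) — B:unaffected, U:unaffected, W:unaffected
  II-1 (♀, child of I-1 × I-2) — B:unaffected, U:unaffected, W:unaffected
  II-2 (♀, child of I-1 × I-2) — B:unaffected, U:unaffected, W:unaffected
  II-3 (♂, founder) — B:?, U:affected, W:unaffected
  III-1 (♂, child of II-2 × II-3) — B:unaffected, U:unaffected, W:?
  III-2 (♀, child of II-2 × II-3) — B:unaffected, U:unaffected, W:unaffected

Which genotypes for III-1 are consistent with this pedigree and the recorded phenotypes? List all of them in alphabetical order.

B/I-1 un ·: BB|Bb
B/I-2 un ·: BB|Bb
B/II-1 un I-1×I-2: BB|Bb
B/II-2 un I-1×I-2: BB|Bb
B/II-3 ? ·: BB|Bb|bb
B/III-1 un II-2×II-3: BB|Bb
B/III-2 un II-2×II-3: BB|Bb
⇒ B over [I-1,I-2,II-1,II-2,II-3,III-1,III-2]: 96 consistent
U/I-1 ? ·: UU|Uu|uu
U/I-2 un ·: UU|Uu
U/II-1 un I-1×I-2: UU|Uu
U/II-2 un I-1×I-2: UU|Uu
U/II-3 aff ·: uu
U/III-1 un II-2×II-3: Uu
U/III-2 un II-2×II-3: Uu
⇒ U over [I-1,I-2,II-1,II-2,II-3,III-1,III-2]: 15 consistent
W/I-1 un ·: WW|Ww
W/I-2 un ·: WW|Ww
W/II-1 un I-1×I-2: WW|Ww
W/II-2 un I-1×I-2: WW|Ww
W/II-3 un ·: WW|Ww
W/III-1 ? II-2×II-3: WW|Ww|ww
W/III-2 un II-2×II-3: WW|Ww
⇒ W over [I-1,I-2,II-1,II-2,II-3,III-1,III-2]: 95 consistent

III-1 ∈ {BB Uu WW, BB Uu Ww, BB Uu ww, Bb Uu WW, Bb Uu Ww, Bb Uu ww}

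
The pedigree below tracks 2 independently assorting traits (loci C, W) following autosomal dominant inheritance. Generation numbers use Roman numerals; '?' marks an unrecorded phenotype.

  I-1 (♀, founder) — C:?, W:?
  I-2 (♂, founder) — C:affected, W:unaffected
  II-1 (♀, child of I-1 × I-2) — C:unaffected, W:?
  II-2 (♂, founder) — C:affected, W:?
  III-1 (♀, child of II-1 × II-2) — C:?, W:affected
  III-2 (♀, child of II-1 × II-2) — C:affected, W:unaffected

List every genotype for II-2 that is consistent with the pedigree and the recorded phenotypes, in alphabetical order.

C/I-1 ? ·: cc|Cc
C/I-2 aff ·: Cc
C/II-1 un I-1×I-2: cc
C/II-2 aff ·: Cc|CC
C/III-1 ? II-1×II-2: cc|Cc
C/III-2 aff II-1×II-2: Cc
⇒ C over [I-1,I-2,II-1,II-2,III-1,III-2]: 6 consistent
W/I-1 ? ·: ww|Ww|WW
W/I-2 un ·: ww
W/II-1 ? I-1×I-2: ww|Ww
W/II-2 ? ·: ww|Ww
W/III-1 aff II-1×II-2: Ww|WW
W/III-2 un II-1×II-2: ww
⇒ W over [I-1,I-2,II-1,II-2,III-1,III-2]: 8 consistent

II-2 ∈ {CC Ww, CC ww, Cc Ww, Cc ww}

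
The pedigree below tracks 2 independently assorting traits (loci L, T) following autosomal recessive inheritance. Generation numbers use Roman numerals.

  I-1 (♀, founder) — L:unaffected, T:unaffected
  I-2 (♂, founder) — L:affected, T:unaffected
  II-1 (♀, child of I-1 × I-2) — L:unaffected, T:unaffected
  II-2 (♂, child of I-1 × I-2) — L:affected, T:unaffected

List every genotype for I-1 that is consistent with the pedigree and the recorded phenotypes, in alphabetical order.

I-1 ∈ {Ll TT, Ll Tt}

L/I-1 un ·: Ll
L/I-2 aff ·: ll
L/II-1 un I-1×I-2: Ll
L/II-2 aff I-1×I-2: ll
⇒ L over [I-1,I-2,II-1,II-2]: 1 consistent
T/I-1 un ·: TT|Tt
T/I-2 un ·: TT|Tt
T/II-1 un I-1×I-2: TT|Tt
T/II-2 un I-1×I-2: TT|Tt
⇒ T over [I-1,I-2,II-1,II-2]: 13 consistent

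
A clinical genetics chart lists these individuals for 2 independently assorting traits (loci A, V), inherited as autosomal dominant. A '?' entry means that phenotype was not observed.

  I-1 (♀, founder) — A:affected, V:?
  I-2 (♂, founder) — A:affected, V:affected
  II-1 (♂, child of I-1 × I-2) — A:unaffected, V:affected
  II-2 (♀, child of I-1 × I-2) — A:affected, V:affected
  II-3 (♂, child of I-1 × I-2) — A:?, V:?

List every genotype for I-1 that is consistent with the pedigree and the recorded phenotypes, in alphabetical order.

I-1 ∈ {Aa VV, Aa Vv, Aa vv}

A/I-1 aff ·: Aa
A/I-2 aff ·: Aa
A/II-1 un I-1×I-2: aa
A/II-2 aff I-1×I-2: Aa|AA
A/II-3 ? I-1×I-2: aa|Aa|AA
⇒ A over [I-1,I-2,II-1,II-2,II-3]: 6 consistent
V/I-1 ? ·: vv|Vv|VV
V/I-2 aff ·: Vv|VV
V/II-1 aff I-1×I-2: Vv|VV
V/II-2 aff I-1×I-2: Vv|VV
V/II-3 ? I-1×I-2: vv|Vv|VV
⇒ V over [I-1,I-2,II-1,II-2,II-3]: 32 consistent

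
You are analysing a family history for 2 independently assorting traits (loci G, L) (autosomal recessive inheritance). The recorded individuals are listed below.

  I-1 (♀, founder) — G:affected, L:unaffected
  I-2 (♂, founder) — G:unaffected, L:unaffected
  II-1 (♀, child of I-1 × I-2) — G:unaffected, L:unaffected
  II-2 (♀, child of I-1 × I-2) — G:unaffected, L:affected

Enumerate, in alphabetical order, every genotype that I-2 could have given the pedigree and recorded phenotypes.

I-2 ∈ {GG Ll, Gg Ll}

G/I-1 aff ·: gg
G/I-2 un ·: GG|Gg
G/II-1 un I-1×I-2: Gg
G/II-2 un I-1×I-2: Gg
⇒ G over [I-1,I-2,II-1,II-2]: 2 consistent
L/I-1 un ·: Ll
L/I-2 un ·: Ll
L/II-1 un I-1×I-2: LL|Ll
L/II-2 aff I-1×I-2: ll
⇒ L over [I-1,I-2,II-1,II-2]: 2 consistent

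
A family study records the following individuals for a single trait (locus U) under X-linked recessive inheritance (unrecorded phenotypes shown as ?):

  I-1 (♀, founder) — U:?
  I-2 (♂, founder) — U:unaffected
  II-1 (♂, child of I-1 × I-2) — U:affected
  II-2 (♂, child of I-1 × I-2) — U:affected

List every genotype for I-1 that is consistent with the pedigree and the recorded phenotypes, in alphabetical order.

U/I-1 ? ·: X^UX^u|X^uX^u
U/I-2 un ·: X^UY
U/II-1 aff I-1×I-2: X^uY
U/II-2 aff I-1×I-2: X^uY
⇒ U over [I-1,I-2,II-1,II-2]: 2 consistent

I-1 ∈ {X^UX^u, X^uX^u}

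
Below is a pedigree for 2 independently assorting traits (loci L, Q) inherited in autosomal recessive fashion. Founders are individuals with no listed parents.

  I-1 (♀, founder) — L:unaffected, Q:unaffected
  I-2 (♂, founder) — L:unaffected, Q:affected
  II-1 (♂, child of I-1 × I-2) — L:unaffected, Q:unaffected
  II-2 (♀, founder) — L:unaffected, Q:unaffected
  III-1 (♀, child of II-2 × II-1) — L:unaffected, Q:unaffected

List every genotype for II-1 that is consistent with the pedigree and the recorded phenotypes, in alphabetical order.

L/I-1 un ·: LL|Ll
L/I-2 un ·: LL|Ll
L/II-1 un I-1×I-2: LL|Ll
L/II-2 un ·: LL|Ll
L/III-1 un II-2×II-1: LL|Ll
⇒ L over [I-1,I-2,II-1,II-2,III-1]: 24 consistent
Q/I-1 un ·: QQ|Qq
Q/I-2 aff ·: qq
Q/II-1 un I-1×I-2: Qq
Q/II-2 un ·: QQ|Qq
Q/III-1 un II-2×II-1: QQ|Qq
⇒ Q over [I-1,I-2,II-1,II-2,III-1]: 8 consistent

II-1 ∈ {LL Qq, Ll Qq}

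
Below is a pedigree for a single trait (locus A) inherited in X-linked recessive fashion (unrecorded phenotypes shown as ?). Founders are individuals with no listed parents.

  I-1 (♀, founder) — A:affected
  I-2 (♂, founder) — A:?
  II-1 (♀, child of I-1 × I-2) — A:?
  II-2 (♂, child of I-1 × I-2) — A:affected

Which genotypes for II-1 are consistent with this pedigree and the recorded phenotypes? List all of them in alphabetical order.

A/I-1 aff ·: X^aX^a
A/I-2 ? ·: X^AY|X^aY
A/II-1 ? I-1×I-2: X^AX^a|X^aX^a
A/II-2 aff I-1×I-2: X^aY
⇒ A over [I-1,I-2,II-1,II-2]: 2 consistent

II-1 ∈ {X^AX^a, X^aX^a}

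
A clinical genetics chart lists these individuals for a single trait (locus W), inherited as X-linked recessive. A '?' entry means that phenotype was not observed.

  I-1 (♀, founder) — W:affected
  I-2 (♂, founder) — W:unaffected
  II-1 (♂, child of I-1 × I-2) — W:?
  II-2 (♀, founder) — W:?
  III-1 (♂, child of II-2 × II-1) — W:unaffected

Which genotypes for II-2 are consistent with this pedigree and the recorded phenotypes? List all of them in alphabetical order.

W/I-1 aff ·: X^wX^w
W/I-2 un ·: X^WY
W/II-1 ? I-1×I-2: X^wY
W/II-2 ? ·: X^WX^W|X^WX^w
W/III-1 un II-2×II-1: X^WY
⇒ W over [I-1,I-2,II-1,II-2,III-1]: 2 consistent

II-2 ∈ {X^WX^W, X^WX^w}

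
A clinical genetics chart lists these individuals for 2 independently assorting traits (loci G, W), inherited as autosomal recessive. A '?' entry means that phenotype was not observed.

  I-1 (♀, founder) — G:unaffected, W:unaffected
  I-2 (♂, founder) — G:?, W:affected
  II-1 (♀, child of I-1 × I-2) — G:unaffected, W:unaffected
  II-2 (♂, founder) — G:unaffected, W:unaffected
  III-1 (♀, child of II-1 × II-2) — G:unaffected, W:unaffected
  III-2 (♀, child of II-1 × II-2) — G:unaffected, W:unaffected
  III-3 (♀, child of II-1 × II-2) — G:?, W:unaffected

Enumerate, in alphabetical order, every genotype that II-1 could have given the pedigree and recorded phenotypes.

II-1 ∈ {GG Ww, Gg Ww}

G/I-1 un ·: GG|Gg
G/I-2 ? ·: GG|Gg|gg
G/II-1 un I-1×I-2: GG|Gg
G/II-2 un ·: GG|Gg
G/III-1 un II-1×II-2: GG|Gg
G/III-2 un II-1×II-2: GG|Gg
G/III-3 ? II-1×II-2: GG|Gg|gg
⇒ G over [I-1,I-2,II-1,II-2,III-1,III-2,III-3]: 136 consistent
W/I-1 un ·: WW|Ww
W/I-2 aff ·: ww
W/II-1 un I-1×I-2: Ww
W/II-2 un ·: WW|Ww
W/III-1 un II-1×II-2: WW|Ww
W/III-2 un II-1×II-2: WW|Ww
W/III-3 un II-1×II-2: WW|Ww
⇒ W over [I-1,I-2,II-1,II-2,III-1,III-2,III-3]: 32 consistent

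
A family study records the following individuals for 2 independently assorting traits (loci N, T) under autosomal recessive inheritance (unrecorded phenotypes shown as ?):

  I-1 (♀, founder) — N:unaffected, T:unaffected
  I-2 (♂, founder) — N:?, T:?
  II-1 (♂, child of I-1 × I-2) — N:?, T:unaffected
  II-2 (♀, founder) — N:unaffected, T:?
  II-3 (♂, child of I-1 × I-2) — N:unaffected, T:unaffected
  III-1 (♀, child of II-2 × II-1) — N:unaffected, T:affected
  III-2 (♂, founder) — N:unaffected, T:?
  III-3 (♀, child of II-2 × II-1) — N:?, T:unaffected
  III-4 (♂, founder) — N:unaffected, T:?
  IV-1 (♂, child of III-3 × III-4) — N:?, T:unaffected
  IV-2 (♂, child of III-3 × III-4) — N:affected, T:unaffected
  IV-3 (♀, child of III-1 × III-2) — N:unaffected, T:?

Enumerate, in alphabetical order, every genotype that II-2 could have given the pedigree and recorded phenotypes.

II-2 ∈ {NN Tt, NN tt, Nn Tt, Nn tt}

N/I-1 un ·: NN|Nn
N/I-2 ? ·: NN|Nn|nn
N/II-1 ? I-1×I-2: NN|Nn|nn
N/II-2 un ·: NN|Nn
N/II-3 un I-1×I-2: NN|Nn
N/III-1 un II-2×II-1: NN|Nn
N/III-2 un ·: NN|Nn
N/III-3 ? II-2×II-1: Nn|nn
N/III-4 un ·: Nn
N/IV-1 ? III-3×III-4: NN|Nn|nn
N/IV-2 aff III-3×III-4: nn
N/IV-3 un III-1×III-2: NN|Nn
⇒ N over [I-1,I-2,II-1,II-2,II-3,III-1,III-2,III-3,III-4,IV-1,IV-2,IV-3]: 691 consistent
T/I-1 un ·: TT|Tt
T/I-2 ? ·: TT|Tt|tt
T/II-1 un I-1×I-2: Tt
T/II-2 ? ·: Tt|tt
T/II-3 un I-1×I-2: TT|Tt
T/III-1 aff II-2×II-1: tt
T/III-2 ? ·: TT|Tt|tt
T/III-3 un II-2×II-1: TT|Tt
T/III-4 ? ·: TT|Tt|tt
T/IV-1 un III-3×III-4: TT|Tt
T/IV-2 un III-3×III-4: TT|Tt
T/IV-3 ? III-1×III-2: Tt|tt
⇒ T over [I-1,I-2,II-1,II-2,II-3,III-1,III-2,III-3,III-4,IV-1,IV-2,IV-3]: 768 consistent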